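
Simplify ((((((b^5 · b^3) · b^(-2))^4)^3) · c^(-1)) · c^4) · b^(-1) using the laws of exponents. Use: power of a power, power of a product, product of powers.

((((((b^5 · b^3) · b^(-2))^4)^3) · c^(-1)) · c^4) · b^(-1)
= (((((b^5 · b^3) · b^(-2))^12) · c^(-1)) · c^4) · b^(-1)    [power of a power]
= (((((b^5 · b^3)^12) · ((b^(-2))^12)) · c^(-1)) · c^4) · b^(-1)    [power of a product]
= ((((((b^5)^12) · ((b^3)^12)) · ((b^(-2))^12)) · c^(-1)) · c^4) · b^(-1)    [power of a product]
= ((((b^60 · ((b^3)^12)) · ((b^(-2))^12)) · c^(-1)) · c^4) · b^(-1)    [power of a power]
= ((((b^60 · b^36) · ((b^(-2))^12)) · c^(-1)) · c^4) · b^(-1)    [power of a power]
= (((b^96 · ((b^(-2))^12)) · c^(-1)) · c^4) · b^(-1)    [product of powers]
= (((b^96 · b^(-24)) · c^(-1)) · c^4) · b^(-1)    [power of a power]
= ((b^72 · c^(-1)) · c^4) · b^(-1)    [product of powers]
= b^71c^3    [product of powers]

b^71c^3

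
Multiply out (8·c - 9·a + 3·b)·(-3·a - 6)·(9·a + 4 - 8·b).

-216·a²·c - 528·a·c + 192·a·b·c - 192·c + 384·b·c + 243·a³ + 594·a² - 297·a²·b + 216·a - 630·a·b + 72·a·b² - 72·b + 144·b²

(8·c - 9·a + 3·b)·(-3·a - 6)·(9·a + 4 - 8·b)
= (-24·a·c - 48·c + 27·a² + 54·a - 9·a·b - 18·b)·(9·a + 4 - 8·b)    [distributive law]
= -216·a²·c - 96·a·c + 192·a·b·c - 432·a·c - 192·c + 384·b·c + 243·a³ + 108·a² - 216·a²·b + 486·a² + 216·a - 432·a·b - 81·a²·b - 36·a·b + 72·a·b² - 162·a·b - 72·b + 144·b²    [distributive law]
= -216·a²·c - 528·a·c + 192·a·b·c - 192·c + 384·b·c + 243·a³ + 594·a² - 297·a²·b + 216·a - 630·a·b + 72·a·b² - 72·b + 144·b²    [combine like terms]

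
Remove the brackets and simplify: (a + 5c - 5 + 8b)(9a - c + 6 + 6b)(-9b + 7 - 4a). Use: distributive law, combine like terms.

(a + 5c - 5 + 8b)(9a - c + 6 + 6b)(-9b + 7 - 4a)
= (9a^2 - ac + 6a + 6ab + 45ac - 5c^2 + 30c + 30bc - 45a + 5c - 30 - 30b + 72ab - 8bc + 48b + 48b^2)(-9b + 7 - 4a)    [distributive law]
= (9a^2 + 44ac - 39a + 78ab - 5c^2 + 35c + 22bc - 30 + 18b + 48b^2)(-9b + 7 - 4a)    [combine like terms]
= -81a^2b + 63a^2 - 36a^3 - 396abc + 308ac - 176a^2c + 351ab - 273a + 156a^2 - 702ab^2 + 546ab - 312a^2b + 45bc^2 - 35c^2 + 20ac^2 - 315bc + 245c - 140ac - 198b^2c + 154bc - 88abc + 270b - 210 + 120a - 162b^2 + 126b - 72ab - 432b^3 + 336b^2 - 192ab^2    [distributive law]
= -393a^2b + 219a^2 - 36a^3 - 484abc + 168ac - 176a^2c + 825ab - 153a - 894ab^2 + 45bc^2 - 35c^2 + 20ac^2 - 161bc + 245c - 198b^2c + 396b - 210 + 174b^2 - 432b^3    [combine like terms]

-393a^2b + 219a^2 - 36a^3 - 484abc + 168ac - 176a^2c + 825ab - 153a - 894ab^2 + 45bc^2 - 35c^2 + 20ac^2 - 161bc + 245c - 198b^2c + 396b - 210 + 174b^2 - 432b^3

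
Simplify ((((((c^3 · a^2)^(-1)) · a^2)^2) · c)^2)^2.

((((((c^3 · a^2)^(-1)) · a^2)^2) · c)^2)^2
= (((((c^3 · a^2)^(-1)) · a^2)^2) · c)^4    [power of a power]
= (((((c^3 · a^2)^(-1)) · a^2)^2)^4) · (c^4)    [power of a product]
= ((((c^3 · a^2)^(-1)) · a^2)^8) · (c^4)    [power of a power]
= ((((c^3 · a^2)^(-1))^8) · ((a^2)^8)) · (c^4)    [power of a product]
= (((c^3 · a^2)^(-8)) · ((a^2)^8)) · (c^4)    [power of a power]
= ((((c^3)^(-8)) · ((a^2)^(-8))) · ((a^2)^8)) · (c^4)    [power of a product]
= ((c^(-24) · ((a^2)^(-8))) · ((a^2)^8)) · (c^4)    [power of a power]
= ((c^(-24) · a^(-16)) · ((a^2)^8)) · (c^4)    [power of a power]
= ((c^(-24) · a^(-16)) · a^16) · (c^4)    [power of a power]
= c^(-20)    [product of powers]

c^(-20)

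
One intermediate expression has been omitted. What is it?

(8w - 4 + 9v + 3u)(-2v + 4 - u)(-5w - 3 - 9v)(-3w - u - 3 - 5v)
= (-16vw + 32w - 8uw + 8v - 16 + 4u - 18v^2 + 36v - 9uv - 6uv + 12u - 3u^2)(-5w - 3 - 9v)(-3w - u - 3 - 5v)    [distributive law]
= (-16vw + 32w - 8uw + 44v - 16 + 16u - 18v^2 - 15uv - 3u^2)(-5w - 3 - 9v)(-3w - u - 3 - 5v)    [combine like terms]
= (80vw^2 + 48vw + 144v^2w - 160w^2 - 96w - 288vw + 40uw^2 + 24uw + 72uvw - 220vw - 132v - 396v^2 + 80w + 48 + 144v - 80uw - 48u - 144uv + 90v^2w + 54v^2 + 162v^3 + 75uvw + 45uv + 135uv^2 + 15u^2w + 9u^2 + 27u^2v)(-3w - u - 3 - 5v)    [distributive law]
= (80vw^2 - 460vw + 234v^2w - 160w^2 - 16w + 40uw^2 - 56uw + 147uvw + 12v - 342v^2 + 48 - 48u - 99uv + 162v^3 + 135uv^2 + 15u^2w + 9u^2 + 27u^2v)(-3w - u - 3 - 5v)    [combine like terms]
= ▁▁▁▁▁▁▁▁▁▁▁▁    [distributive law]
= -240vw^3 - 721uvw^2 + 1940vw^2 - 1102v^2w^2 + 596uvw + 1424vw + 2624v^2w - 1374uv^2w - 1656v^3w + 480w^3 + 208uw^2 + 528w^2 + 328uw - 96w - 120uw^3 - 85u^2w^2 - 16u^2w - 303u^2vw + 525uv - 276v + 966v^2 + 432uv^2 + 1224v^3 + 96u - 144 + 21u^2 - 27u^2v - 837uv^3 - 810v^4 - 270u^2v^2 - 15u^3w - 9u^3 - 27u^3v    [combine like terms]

By distributive law:

-240vw^3 - 80uvw^2 - 240vw^2 - 400v^2w^2 + 1380vw^2 + 460uvw + 1380vw + 2300v^2w - 702v^2w^2 - 234uv^2w - 702v^2w - 1170v^3w + 480w^3 + 160uw^2 + 480w^2 + 800vw^2 + 48w^2 + 16uw + 48w + 80vw - 120uw^3 - 40u^2w^2 - 120uw^2 - 200uvw^2 + 168uw^2 + 56u^2w + 168uw + 280uvw - 441uvw^2 - 147u^2vw - 441uvw - 735uv^2w - 36vw - 12uv - 36v - 60v^2 + 1026v^2w + 342uv^2 + 1026v^2 + 1710v^3 - 144w - 48u - 144 - 240v + 144uw + 48u^2 + 144u + 240uv + 297uvw + 99u^2v + 297uv + 495uv^2 - 486v^3w - 162uv^3 - 486v^3 - 810v^4 - 405uv^2w - 135u^2v^2 - 405uv^2 - 675uv^3 - 45u^2w^2 - 15u^3w - 45u^2w - 75u^2vw - 27u^2w - 9u^3 - 27u^2 - 45u^2v - 81u^2vw - 27u^3v - 81u^2v - 135u^2v^2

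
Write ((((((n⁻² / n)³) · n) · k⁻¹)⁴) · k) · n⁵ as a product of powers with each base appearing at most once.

((((((n⁻² / n)³) · n) · k⁻¹)⁴) · k) · n⁵
= ((((((n⁻² / n)³) · n)⁴) · ((k⁻¹)⁴)) · k) · n⁵    [power of a product]
= ((((((n⁻² / n)³)⁴) · (n⁴)) · ((k⁻¹)⁴)) · k) · n⁵    [power of a product]
= (((((n⁻² / n)¹²) · (n⁴)) · ((k⁻¹)⁴)) · k) · n⁵    [power of a power]
= ((((((n⁻²)¹²) / (n¹²)) · (n⁴)) · ((k⁻¹)⁴)) · k) · n⁵    [power of a quotient]
= ((((n⁻²⁴ / (n¹²)) · (n⁴)) · ((k⁻¹)⁴)) · k) · n⁵    [power of a power]
= (((n⁻³⁶ · (n⁴)) · ((k⁻¹)⁴)) · k) · n⁵    [quotient of powers]
= ((n⁻³² · ((k⁻¹)⁴)) · k) · n⁵    [product of powers]
= ((n⁻³² · k⁻⁴) · k) · n⁵    [power of a power]
= k⁻³n⁻²⁷    [product of powers]

k⁻³n⁻²⁷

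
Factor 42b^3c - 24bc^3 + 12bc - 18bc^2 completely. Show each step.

6bc(7b^2 - 4c^2 + 2 - 3c)

42b^3c - 24bc^3 + 12bc - 18bc^2
= 6(7b^3c - 4bc^3 + 2bc - 3bc^2)    [factor out 6]
= 6bc(7b^2 - 4c^2 + 2 - 3c)    [factor out bc]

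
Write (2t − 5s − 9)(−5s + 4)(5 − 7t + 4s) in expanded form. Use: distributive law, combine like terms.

(2t − 5s − 9)(−5s + 4)(5 − 7t + 4s)
= (−10st + 8t + 25s^2 − 20s + 45s − 36)(5 − 7t + 4s)    [distributive law]
= (−10st + 8t + 25s^2 + 25s − 36)(5 − 7t + 4s)    [combine like terms]
= −50st + 70st^2 − 40s^2t + 40t − 56t^2 + 32st + 125s^2 − 175s^2t + 100s^3 + 125s − 175st + 100s^2 − 180 + 252t − 144s    [distributive law]
= −193st + 70st^2 − 215s^2t + 292t − 56t^2 + 225s^2 + 100s^3 − 19s − 180    [combine like terms]

−193st + 70st^2 − 215s^2t + 292t − 56t^2 + 225s^2 + 100s^3 − 19s − 180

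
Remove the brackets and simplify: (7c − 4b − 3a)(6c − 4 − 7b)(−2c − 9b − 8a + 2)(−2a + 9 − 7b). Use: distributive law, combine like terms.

168ac^3 − 756c^3 + 588bc^3 + 2564abc^2 − 3068bc^2 + 1624b^2c^2 + 600a^2c^2 − 2980ac^2 + 1260c^2 + 5040abc + 1058bc + 4891b^2c + 968a^2c + 1588ac − 504c − 6130ab^2c − 4207b^3c − 2416a^2bc − 2183ab^2 − 1016b^2 − 1652b^3 − 452a^2b − 1978ab + 288b + 3395ab^3 + 1764b^4 + 2002a^2b^2 − 288a^3c + 192a^3 − 912a^2 + 216a + 336a^3b

(7c − 4b − 3a)(6c − 4 − 7b)(−2c − 9b − 8a + 2)(−2a + 9 − 7b)
= (42c^2 − 28c − 49bc − 24bc + 16b + 28b^2 − 18ac + 12a + 21ab)(−2c − 9b − 8a + 2)(−2a + 9 − 7b)    [distributive law]
= (42c^2 − 28c − 73bc + 16b + 28b^2 − 18ac + 12a + 21ab)(−2c − 9b − 8a + 2)(−2a + 9 − 7b)    [combine like terms]
= (−84c^3 − 378bc^2 − 336ac^2 + 84c^2 + 56c^2 + 252bc + 224ac − 56c + 146bc^2 + 657b^2c + 584abc − 146bc − 32bc − 144b^2 − 128ab + 32b − 56b^2c − 252b^3 − 224ab^2 + 56b^2 + 36ac^2 + 162abc + 144a^2c − 36ac − 24ac − 108ab − 96a^2 + 24a − 42abc − 189ab^2 − 168a^2b + 42ab)(−2a + 9 − 7b)    [distributive law]
= (−84c^3 − 232bc^2 − 300ac^2 + 140c^2 + 74bc + 164ac − 56c + 601b^2c + 704abc − 88b^2 − 194ab + 32b − 252b^3 − 413ab^2 + 144a^2c − 96a^2 + 24a − 168a^2b)(−2a + 9 − 7b)    [combine like terms]
= 168ac^3 − 756c^3 + 588bc^3 + 464abc^2 − 2088bc^2 + 1624b^2c^2 + 600a^2c^2 − 2700ac^2 + 2100abc^2 − 280ac^2 + 1260c^2 − 980bc^2 − 148abc + 666bc − 518b^2c − 328a^2c + 1476ac − 1148abc + 112ac − 504c + 392bc − 1202ab^2c + 5409b^2c − 4207b^3c − 1408a^2bc + 6336abc − 4928ab^2c + 176ab^2 − 792b^2 + 616b^3 + 388a^2b − 1746ab + 1358ab^2 − 64ab + 288b − 224b^2 + 504ab^3 − 2268b^3 + 1764b^4 + 826a^2b^2 − 3717ab^2 + 2891ab^3 − 288a^3c + 1296a^2c − 1008a^2bc + 192a^3 − 864a^2 + 672a^2b − 48a^2 + 216a − 168ab + 336a^3b − 1512a^2b + 1176a^2b^2    [distributive law]
= 168ac^3 − 756c^3 + 588bc^3 + 2564abc^2 − 3068bc^2 + 1624b^2c^2 + 600a^2c^2 − 2980ac^2 + 1260c^2 + 5040abc + 1058bc + 4891b^2c + 968a^2c + 1588ac − 504c − 6130ab^2c − 4207b^3c − 2416a^2bc − 2183ab^2 − 1016b^2 − 1652b^3 − 452a^2b − 1978ab + 288b + 3395ab^3 + 1764b^4 + 2002a^2b^2 − 288a^3c + 192a^3 − 912a^2 + 216a + 336a^3b    [combine like terms]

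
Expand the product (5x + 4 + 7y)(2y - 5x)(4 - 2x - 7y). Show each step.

24xy + 225x^2y + 147xy^2 - 60x^2 + 50x^3 + 32y - 80x - 98y^3

(5x + 4 + 7y)(2y - 5x)(4 - 2x - 7y)
= (10xy - 25x^2 + 8y - 20x + 14y^2 - 35xy)(4 - 2x - 7y)    [distributive law]
= (-25xy - 25x^2 + 8y - 20x + 14y^2)(4 - 2x - 7y)    [combine like terms]
= -100xy + 50x^2y + 175xy^2 - 100x^2 + 50x^3 + 175x^2y + 32y - 16xy - 56y^2 - 80x + 40x^2 + 140xy + 56y^2 - 28xy^2 - 98y^3    [distributive law]
= 24xy + 225x^2y + 147xy^2 - 60x^2 + 50x^3 + 32y - 80x - 98y^3    [combine like terms]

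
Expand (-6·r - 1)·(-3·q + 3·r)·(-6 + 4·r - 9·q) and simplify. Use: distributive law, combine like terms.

(-6·r - 1)·(-3·q + 3·r)·(-6 + 4·r - 9·q)
= (18·q·r - 18·r² + 3·q - 3·r)·(-6 + 4·r - 9·q)    [distributive law]
= -108·q·r + 72·q·r² - 162·q²·r + 108·r² - 72·r³ + 162·q·r² - 18·q + 12·q·r - 27·q² + 18·r - 12·r² + 27·q·r    [distributive law]
= -69·q·r + 234·q·r² - 162·q²·r + 96·r² - 72·r³ - 18·q - 27·q² + 18·r    [combine like terms]

-69·q·r + 234·q·r² - 162·q²·r + 96·r² - 72·r³ - 18·q - 27·q² + 18·r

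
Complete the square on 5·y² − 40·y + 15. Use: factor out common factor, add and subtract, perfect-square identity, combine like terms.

5·y² − 40·y + 15
= 5(y² − 8·y) + 15    [factor out 5 from the y-terms]
= 5(y² − 8·y + 16 − 16) + 15    [add and subtract 16 inside the bracket]
= 5(y − 4)² − 80 + 15    [perfect-square identity]
= 5(y − 4)² − 65    [combine constants]

5(y − 4)² − 65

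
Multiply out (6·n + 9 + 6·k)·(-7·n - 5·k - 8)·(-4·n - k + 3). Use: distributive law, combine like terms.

(6·n + 9 + 6·k)·(-7·n - 5·k - 8)·(-4·n - k + 3)
= (-42·n^2 - 30·k·n - 48·n - 63·n - 45·k - 72 - 42·k·n - 30·k^2 - 48·k)·(-4·n - k + 3)    [distributive law]
= (-42·n^2 - 72·k·n - 111·n - 93·k - 72 - 30·k^2)·(-4·n - k + 3)    [combine like terms]
= 168·n^3 + 42·k·n^2 - 126·n^2 + 288·k·n^2 + 72·k^2·n - 216·k·n + 444·n^2 + 111·k·n - 333·n + 372·k·n + 93·k^2 - 279·k + 288·n + 72·k - 216 + 120·k^2·n + 30·k^3 - 90·k^2    [distributive law]
= 168·n^3 + 330·k·n^2 + 318·n^2 + 192·k^2·n + 267·k·n - 45·n + 3·k^2 - 207·k - 216 + 30·k^3    [combine like terms]

168·n^3 + 330·k·n^2 + 318·n^2 + 192·k^2·n + 267·k·n - 45·n + 3·k^2 - 207·k - 216 + 30·k^3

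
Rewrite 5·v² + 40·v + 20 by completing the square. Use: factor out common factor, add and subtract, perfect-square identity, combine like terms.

5·v² + 40·v + 20
= 5(v² + 8·v) + 20    [factor out 5 from the v-terms]
= 5(v² + 8·v + 16 - 16) + 20    [add and subtract 16 inside the bracket]
= 5(v + 4)² - 80 + 20    [perfect-square identity]
= 5(v + 4)² - 60    [combine constants]

5(v + 4)² - 60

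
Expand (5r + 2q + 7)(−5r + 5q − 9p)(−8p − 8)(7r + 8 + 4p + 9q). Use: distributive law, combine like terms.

(5r + 2q + 7)(−5r + 5q − 9p)(−8p − 8)(7r + 8 + 4p + 9q)
= (−25r^2 + 25qr − 45pr − 10qr + 10q^2 − 18pq − 35r + 35q − 63p)(−8p − 8)(7r + 8 + 4p + 9q)    [distributive law]
= (−25r^2 + 15qr − 45pr + 10q^2 − 18pq − 35r + 35q − 63p)(−8p − 8)(7r + 8 + 4p + 9q)    [combine like terms]
= (200pr^2 + 200r^2 − 120pqr − 120qr + 360p^2r + 360pr − 80pq^2 − 80q^2 + 144p^2q + 144pq + 280pr + 280r − 280pq − 280q + 504p^2 + 504p)(7r + 8 + 4p + 9q)    [distributive law]
= (200pr^2 + 200r^2 − 120pqr − 120qr + 360p^2r + 640pr − 80pq^2 − 80q^2 + 144p^2q − 136pq + 280r − 280q + 504p^2 + 504p)(7r + 8 + 4p + 9q)    [combine like terms]
= 1400pr^3 + 1600pr^2 + 800p^2r^2 + 1800pqr^2 + 1400r^3 + 1600r^2 + 800pr^2 + 1800qr^2 − 840pqr^2 − 960pqr − 480p^2qr − 1080pq^2r − 840qr^2 − 960qr − 480pqr − 1080q^2r + 2520p^2r^2 + 2880p^2r + 1440p^3r + 3240p^2qr + 4480pr^2 + 5120pr + 2560p^2r + 5760pqr − 560pq^2r − 640pq^2 − 320p^2q^2 − 720pq^3 − 560q^2r − 640q^2 − 320pq^2 − 720q^3 + 1008p^2qr + 1152p^2q + 576p^3q + 1296p^2q^2 − 952pqr − 1088pq − 544p^2q − 1224pq^2 + 1960r^2 + 2240r + 1120pr + 2520qr − 1960qr − 2240q − 1120pq − 2520q^2 + 3528p^2r + 4032p^2 + 2016p^3 + 4536p^2q + 3528pr + 4032p + 2016p^2 + 4536pq    [distributive law]
= 1400pr^3 + 6880pr^2 + 3320p^2r^2 + 960pqr^2 + 1400r^3 + 3560r^2 + 960qr^2 + 3368pqr + 3768p^2qr − 1640pq^2r − 400qr − 1640q^2r + 8968p^2r + 1440p^3r + 9768pr − 2184pq^2 + 976p^2q^2 − 720pq^3 − 3160q^2 − 720q^3 + 5144p^2q + 576p^3q + 2328pq + 2240r − 2240q + 6048p^2 + 2016p^3 + 4032p    [combine like terms]

1400pr^3 + 6880pr^2 + 3320p^2r^2 + 960pqr^2 + 1400r^3 + 3560r^2 + 960qr^2 + 3368pqr + 3768p^2qr − 1640pq^2r − 400qr − 1640q^2r + 8968p^2r + 1440p^3r + 9768pr − 2184pq^2 + 976p^2q^2 − 720pq^3 − 3160q^2 − 720q^3 + 5144p^2q + 576p^3q + 2328pq + 2240r − 2240q + 6048p^2 + 2016p^3 + 4032p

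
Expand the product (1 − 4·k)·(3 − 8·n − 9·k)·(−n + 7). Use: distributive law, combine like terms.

(1 − 4·k)·(3 − 8·n − 9·k)·(−n + 7)
= (3 − 8·n − 9·k − 12·k + 32·k·n + 36·k^2)·(−n + 7)    [distributive law]
= (3 − 8·n − 21·k + 32·k·n + 36·k^2)·(−n + 7)    [combine like terms]
= −3·n + 21 + 8·n^2 − 56·n + 21·k·n − 147·k − 32·k·n^2 + 224·k·n − 36·k^2·n + 252·k^2    [distributive law]
= −59·n + 21 + 8·n^2 + 245·k·n − 147·k − 32·k·n^2 − 36·k^2·n + 252·k^2    [combine like terms]

−59·n + 21 + 8·n^2 + 245·k·n − 147·k − 32·k·n^2 − 36·k^2·n + 252·k^2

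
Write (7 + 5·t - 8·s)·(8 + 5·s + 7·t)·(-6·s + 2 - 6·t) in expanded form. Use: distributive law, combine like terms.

-394·s + 112 - 158·t + 94·s^2 - 422·s·t - 464·t^2 + 426·s^2·t - 24·s·t^2 - 210·t^3 + 240·s^3

(7 + 5·t - 8·s)·(8 + 5·s + 7·t)·(-6·s + 2 - 6·t)
= (56 + 35·s + 49·t + 40·t + 25·s·t + 35·t^2 - 64·s - 40·s^2 - 56·s·t)·(-6·s + 2 - 6·t)    [distributive law]
= (56 - 29·s + 89·t - 31·s·t + 35·t^2 - 40·s^2)·(-6·s + 2 - 6·t)    [combine like terms]
= -336·s + 112 - 336·t + 174·s^2 - 58·s + 174·s·t - 534·s·t + 178·t - 534·t^2 + 186·s^2·t - 62·s·t + 186·s·t^2 - 210·s·t^2 + 70·t^2 - 210·t^3 + 240·s^3 - 80·s^2 + 240·s^2·t    [distributive law]
= -394·s + 112 - 158·t + 94·s^2 - 422·s·t - 464·t^2 + 426·s^2·t - 24·s·t^2 - 210·t^3 + 240·s^3    [combine like terms]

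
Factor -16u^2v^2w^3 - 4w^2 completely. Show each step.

4w^2(-4u^2v^2w - 1)

-16u^2v^2w^3 - 4w^2
= 4(-4u^2v^2w^3 - w^2)    [factor out 4]
= 4w^2(-4u^2v^2w - 1)    [factor out w^2]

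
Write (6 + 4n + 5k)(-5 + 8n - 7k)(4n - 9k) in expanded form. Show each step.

(6 + 4n + 5k)(-5 + 8n - 7k)(4n - 9k)
= (-30 + 48n - 42k - 20n + 32n^2 - 28kn - 25k + 40kn - 35k^2)(4n - 9k)    [distributive law]
= (-30 + 28n - 67k + 32n^2 + 12kn - 35k^2)(4n - 9k)    [combine like terms]
= -120n + 270k + 112n^2 - 252kn - 268kn + 603k^2 + 128n^3 - 288kn^2 + 48kn^2 - 108k^2n - 140k^2n + 315k^3    [distributive law]
= -120n + 270k + 112n^2 - 520kn + 603k^2 + 128n^3 - 240kn^2 - 248k^2n + 315k^3    [combine like terms]

-120n + 270k + 112n^2 - 520kn + 603k^2 + 128n^3 - 240kn^2 - 248k^2n + 315k^3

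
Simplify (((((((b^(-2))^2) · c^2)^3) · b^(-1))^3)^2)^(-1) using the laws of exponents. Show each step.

b^78c^(-36)

(((((((b^(-2))^2) · c^2)^3) · b^(-1))^3)^2)^(-1)
= ((((((b^(-2))^2) · c^2)^3) · b^(-1))^3)^(-2)    [power of a power]
= (((((b^(-2))^2) · c^2)^3) · b^(-1))^(-6)    [power of a power]
= (((((b^(-2))^2) · c^2)^3)^(-6)) · ((b^(-1))^(-6))    [power of a product]
= ((((b^(-2))^2) · c^2)^(-18)) · ((b^(-1))^(-6))    [power of a power]
= ((((b^(-2))^2)^(-18)) · ((c^2)^(-18))) · ((b^(-1))^(-6))    [power of a product]
= (((b^(-2))^(-36)) · ((c^2)^(-18))) · ((b^(-1))^(-6))    [power of a power]
= (b^72 · ((c^2)^(-18))) · ((b^(-1))^(-6))    [power of a power]
= (b^72 · c^(-36)) · ((b^(-1))^(-6))    [power of a power]
= (b^72 · c^(-36)) · b^6    [power of a power]
= b^78c^(-36)    [product of powers]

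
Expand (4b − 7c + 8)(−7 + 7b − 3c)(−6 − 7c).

−168b + 170bc − 168b^2 − 196b^2c + 427bc^2 + 242c − 301c^2 − 147c^3 + 336

(4b − 7c + 8)(−7 + 7b − 3c)(−6 − 7c)
= (−28b + 28b^2 − 12bc + 49c − 49bc + 21c^2 − 56 + 56b − 24c)(−6 − 7c)    [distributive law]
= (28b + 28b^2 − 61bc + 25c + 21c^2 − 56)(−6 − 7c)    [combine like terms]
= −168b − 196bc − 168b^2 − 196b^2c + 366bc + 427bc^2 − 150c − 175c^2 − 126c^2 − 147c^3 + 336 + 392c    [distributive law]
= −168b + 170bc − 168b^2 − 196b^2c + 427bc^2 + 242c − 301c^2 − 147c^3 + 336    [combine like terms]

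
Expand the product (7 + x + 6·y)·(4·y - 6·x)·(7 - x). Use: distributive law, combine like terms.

196·y - 252·x·y - 294·x + 32·x^2·y + 6·x^3 + 168·y^2 - 24·x·y^2

(7 + x + 6·y)·(4·y - 6·x)·(7 - x)
= (28·y - 42·x + 4·x·y - 6·x^2 + 24·y^2 - 36·x·y)·(7 - x)    [distributive law]
= (28·y - 42·x - 32·x·y - 6·x^2 + 24·y^2)·(7 - x)    [combine like terms]
= 196·y - 28·x·y - 294·x + 42·x^2 - 224·x·y + 32·x^2·y - 42·x^2 + 6·x^3 + 168·y^2 - 24·x·y^2    [distributive law]
= 196·y - 252·x·y - 294·x + 32·x^2·y + 6·x^3 + 168·y^2 - 24·x·y^2    [combine like terms]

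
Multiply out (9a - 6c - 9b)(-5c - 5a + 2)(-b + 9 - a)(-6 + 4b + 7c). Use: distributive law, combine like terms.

2523abc - 435ab²c - 330abc² + 1872ac - 681ac² - 3051a²c + 60a²bc + 105a²c² + 2538a² - 1692a²b - 270a³ + 180a³b + 315a³c - 1782ab + 1890ab² - 972a + 4179bc² - 435b²c² - 210bc³ - 2376c² + 1890c³ - 210ac³ - 4068bc + 2064b²c + 648c - 180b³c - 180ab³ - 756b² + 72b³ + 972b

(9a - 6c - 9b)(-5c - 5a + 2)(-b + 9 - a)(-6 + 4b + 7c)
= (-45ac - 45a² + 18a + 30c² + 30ac - 12c + 45bc + 45ab - 18b)(-b + 9 - a)(-6 + 4b + 7c)    [distributive law]
= (-15ac - 45a² + 18a + 30c² - 12c + 45bc + 45ab - 18b)(-b + 9 - a)(-6 + 4b + 7c)    [combine like terms]
= (15abc - 135ac + 15a²c + 45a²b - 405a² + 45a³ - 18ab + 162a - 18a² - 30bc² + 270c² - 30ac² + 12bc - 108c + 12ac - 45b²c + 405bc - 45abc - 45ab² + 405ab - 45a²b + 18b² - 162b + 18ab)(-6 + 4b + 7c)    [distributive law]
= (-30abc - 123ac + 15a²c - 423a² + 45a³ + 405ab + 162a - 30bc² + 270c² - 30ac² + 417bc - 108c - 45b²c - 45ab² + 18b² - 162b)(-6 + 4b + 7c)    [combine like terms]
= 180abc - 120ab²c - 210abc² + 738ac - 492abc - 861ac² - 90a²c + 60a²bc + 105a²c² + 2538a² - 1692a²b - 2961a²c - 270a³ + 180a³b + 315a³c - 2430ab + 1620ab² + 2835abc - 972a + 648ab + 1134ac + 180bc² - 120b²c² - 210bc³ - 1620c² + 1080bc² + 1890c³ + 180ac² - 120abc² - 210ac³ - 2502bc + 1668b²c + 2919bc² + 648c - 432bc - 756c² + 270b²c - 180b³c - 315b²c² + 270ab² - 180ab³ - 315ab²c - 108b² + 72b³ + 126b²c + 972b - 648b² - 1134bc    [distributive law]
= 2523abc - 435ab²c - 330abc² + 1872ac - 681ac² - 3051a²c + 60a²bc + 105a²c² + 2538a² - 1692a²b - 270a³ + 180a³b + 315a³c - 1782ab + 1890ab² - 972a + 4179bc² - 435b²c² - 210bc³ - 2376c² + 1890c³ - 210ac³ - 4068bc + 2064b²c + 648c - 180b³c - 180ab³ - 756b² + 72b³ + 972b    [combine like terms]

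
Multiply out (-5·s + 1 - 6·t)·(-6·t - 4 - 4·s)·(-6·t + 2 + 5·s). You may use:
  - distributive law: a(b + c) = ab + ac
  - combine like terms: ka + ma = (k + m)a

(-5·s + 1 - 6·t)·(-6·t - 4 - 4·s)·(-6·t + 2 + 5·s)
= (30·s·t + 20·s + 20·s² - 6·t - 4 - 4·s + 36·t² + 24·t + 24·s·t)·(-6·t + 2 + 5·s)    [distributive law]
= (54·s·t + 16·s + 20·s² + 18·t - 4 + 36·t²)·(-6·t + 2 + 5·s)    [combine like terms]
= -324·s·t² + 108·s·t + 270·s²·t - 96·s·t + 32·s + 80·s² - 120·s²·t + 40·s² + 100·s³ - 108·t² + 36·t + 90·s·t + 24·t - 8 - 20·s - 216·t³ + 72·t² + 180·s·t²    [distributive law]
= -144·s·t² + 102·s·t + 150·s²·t + 12·s + 120·s² + 100·s³ - 36·t² + 60·t - 8 - 216·t³    [combine like terms]

-144·s·t² + 102·s·t + 150·s²·t + 12·s + 120·s² + 100·s³ - 36·t² + 60·t - 8 - 216·t³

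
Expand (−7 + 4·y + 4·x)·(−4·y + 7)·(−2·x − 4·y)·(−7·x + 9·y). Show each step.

(−7 + 4·y + 4·x)·(−4·y + 7)·(−2·x − 4·y)·(−7·x + 9·y)
= (28·y − 49 − 16·y^2 + 28·y − 16·x·y + 28·x)·(−2·x − 4·y)·(−7·x + 9·y)    [distributive law]
= (56·y − 49 − 16·y^2 − 16·x·y + 28·x)·(−2·x − 4·y)·(−7·x + 9·y)    [combine like terms]
= (−112·x·y − 224·y^2 + 98·x + 196·y + 32·x·y^2 + 64·y^3 + 32·x^2·y + 64·x·y^2 − 56·x^2 − 112·x·y)·(−7·x + 9·y)    [distributive law]
= (−224·x·y − 224·y^2 + 98·x + 196·y + 96·x·y^2 + 64·y^3 + 32·x^2·y − 56·x^2)·(−7·x + 9·y)    [combine like terms]
= 1568·x^2·y − 2016·x·y^2 + 1568·x·y^2 − 2016·y^3 − 686·x^2 + 882·x·y − 1372·x·y + 1764·y^2 − 672·x^2·y^2 + 864·x·y^3 − 448·x·y^3 + 576·y^4 − 224·x^3·y + 288·x^2·y^2 + 392·x^3 − 504·x^2·y    [distributive law]
= 1064·x^2·y − 448·x·y^2 − 2016·y^3 − 686·x^2 − 490·x·y + 1764·y^2 − 384·x^2·y^2 + 416·x·y^3 + 576·y^4 − 224·x^3·y + 392·x^3    [combine like terms]

1064·x^2·y − 448·x·y^2 − 2016·y^3 − 686·x^2 − 490·x·y + 1764·y^2 − 384·x^2·y^2 + 416·x·y^3 + 576·y^4 − 224·x^3·y + 392·x^3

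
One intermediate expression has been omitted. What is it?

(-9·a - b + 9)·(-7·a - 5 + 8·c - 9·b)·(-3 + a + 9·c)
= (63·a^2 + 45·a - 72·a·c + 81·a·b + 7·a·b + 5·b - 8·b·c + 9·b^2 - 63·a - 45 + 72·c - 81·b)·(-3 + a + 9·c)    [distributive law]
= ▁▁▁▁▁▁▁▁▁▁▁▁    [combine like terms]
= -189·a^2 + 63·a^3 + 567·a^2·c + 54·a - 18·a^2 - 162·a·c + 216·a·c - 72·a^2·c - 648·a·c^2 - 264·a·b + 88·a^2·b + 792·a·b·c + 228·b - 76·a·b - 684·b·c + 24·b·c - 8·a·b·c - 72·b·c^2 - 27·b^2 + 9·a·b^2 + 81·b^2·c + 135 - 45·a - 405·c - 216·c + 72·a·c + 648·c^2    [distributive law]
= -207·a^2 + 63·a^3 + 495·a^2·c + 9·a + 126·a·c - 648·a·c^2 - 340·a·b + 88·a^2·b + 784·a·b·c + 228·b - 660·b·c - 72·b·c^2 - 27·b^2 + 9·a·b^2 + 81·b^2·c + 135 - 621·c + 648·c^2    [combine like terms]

Applying combine like terms to the line above:

(63·a^2 - 18·a - 72·a·c + 88·a·b - 76·b - 8·b·c + 9·b^2 - 45 + 72·c)·(-3 + a + 9·c)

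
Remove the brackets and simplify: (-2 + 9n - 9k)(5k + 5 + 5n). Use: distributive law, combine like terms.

(-2 + 9n - 9k)(5k + 5 + 5n)
= -10k - 10 - 10n + 45kn + 45n + 45n^2 - 45k^2 - 45k - 45kn    [distributive law]
= -55k - 10 + 35n + 45n^2 - 45k^2    [combine like terms]

-55k - 10 + 35n + 45n^2 - 45k^2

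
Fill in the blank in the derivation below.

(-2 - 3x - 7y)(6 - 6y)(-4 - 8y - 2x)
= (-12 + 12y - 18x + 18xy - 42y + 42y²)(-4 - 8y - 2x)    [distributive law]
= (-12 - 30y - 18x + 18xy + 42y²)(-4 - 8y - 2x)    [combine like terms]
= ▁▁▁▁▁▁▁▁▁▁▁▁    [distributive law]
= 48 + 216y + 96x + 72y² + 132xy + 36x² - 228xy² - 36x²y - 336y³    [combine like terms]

Applying distributive law to the line above:

48 + 96y + 24x + 120y + 240y² + 60xy + 72x + 144xy + 36x² - 72xy - 144xy² - 36x²y - 168y² - 336y³ - 84xy²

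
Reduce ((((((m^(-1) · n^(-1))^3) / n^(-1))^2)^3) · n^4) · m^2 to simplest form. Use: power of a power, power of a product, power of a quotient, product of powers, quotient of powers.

m^(-16)n^(-8)

((((((m^(-1) · n^(-1))^3) / n^(-1))^2)^3) · n^4) · m^2
= (((((m^(-1) · n^(-1))^3) / n^(-1))^6) · n^4) · m^2    [power of a power]
= (((((m^(-1) · n^(-1))^3)^6) / ((n^(-1))^6)) · n^4) · m^2    [power of a quotient]
= ((((m^(-1) · n^(-1))^18) / ((n^(-1))^6)) · n^4) · m^2    [power of a power]
= (((((m^(-1))^18) · ((n^(-1))^18)) / ((n^(-1))^6)) · n^4) · m^2    [power of a product]
= (((m^(-18) · ((n^(-1))^18)) / ((n^(-1))^6)) · n^4) · m^2    [power of a power]
= (((m^(-18) · n^(-18)) / ((n^(-1))^6)) · n^4) · m^2    [power of a power]
= (((m^(-18) · n^(-18)) / n^(-6)) · n^4) · m^2    [power of a power]
= m^(-16)n^(-8)    [quotient of powers; product of powers]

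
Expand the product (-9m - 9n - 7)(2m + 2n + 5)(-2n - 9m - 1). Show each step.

(-9m - 9n - 7)(2m + 2n + 5)(-2n - 9m - 1)
= (-18m² - 18mn - 45m - 18mn - 18n² - 45n - 14m - 14n - 35)(-2n - 9m - 1)    [distributive law]
= (-18m² - 36mn - 59m - 18n² - 59n - 35)(-2n - 9m - 1)    [combine like terms]
= 36m²n + 162m³ + 18m² + 72mn² + 324m²n + 36mn + 118mn + 531m² + 59m + 36n³ + 162mn² + 18n² + 118n² + 531mn + 59n + 70n + 315m + 35    [distributive law]
= 360m²n + 162m³ + 549m² + 234mn² + 685mn + 374m + 36n³ + 136n² + 129n + 35    [combine like terms]

360m²n + 162m³ + 549m² + 234mn² + 685mn + 374m + 36n³ + 136n² + 129n + 35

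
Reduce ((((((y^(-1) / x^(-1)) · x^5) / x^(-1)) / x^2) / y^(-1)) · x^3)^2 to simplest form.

((((((y^(-1) / x^(-1)) · x^5) / x^(-1)) / x^2) / y^(-1)) · x^3)^2
= ((((((y^(-1) / x^(-1)) · x^5) / x^(-1)) / x^2) / y^(-1))^2) · ((x^3)^2)    [power of a product]
= ((((((y^(-1) / x^(-1)) · x^5) / x^(-1)) / x^2)^2) / ((y^(-1))^2)) · ((x^3)^2)    [power of a quotient]
= ((((((y^(-1) / x^(-1)) · x^5) / x^(-1))^2) / ((x^2)^2)) / ((y^(-1))^2)) · ((x^3)^2)    [power of a quotient]
= ((((((y^(-1) / x^(-1)) · x^5)^2) / ((x^(-1))^2)) / ((x^2)^2)) / ((y^(-1))^2)) · ((x^3)^2)    [power of a quotient]
= ((((((y^(-1) / x^(-1))^2) · ((x^5)^2)) / ((x^(-1))^2)) / ((x^2)^2)) / ((y^(-1))^2)) · ((x^3)^2)    [power of a product]
= (((((((y^(-1))^2) / ((x^(-1))^2)) · ((x^5)^2)) / ((x^(-1))^2)) / ((x^2)^2)) / ((y^(-1))^2)) · ((x^3)^2)    [power of a quotient]
= (((((y^(-2) / ((x^(-1))^2)) · ((x^5)^2)) / ((x^(-1))^2)) / ((x^2)^2)) / ((y^(-1))^2)) · ((x^3)^2)    [power of a power]
= (((((y^(-2) / x^(-2)) · ((x^5)^2)) / ((x^(-1))^2)) / ((x^2)^2)) / ((y^(-1))^2)) · ((x^3)^2)    [power of a power]
= (((((y^(-2) / x^(-2)) · x^10) / ((x^(-1))^2)) / ((x^2)^2)) / ((y^(-1))^2)) · ((x^3)^2)    [power of a power]
= (((((y^(-2) / x^(-2)) · x^10) / x^(-2)) / ((x^2)^2)) / ((y^(-1))^2)) · ((x^3)^2)    [power of a power]
= (((((y^(-2) / x^(-2)) · x^10) / x^(-2)) / x^4) / ((y^(-1))^2)) · ((x^3)^2)    [power of a power]
= (((((y^(-2) / x^(-2)) · x^10) / x^(-2)) / x^4) / y^(-2)) · ((x^3)^2)    [power of a power]
= (((((y^(-2) / x^(-2)) · x^10) / x^(-2)) / x^4) / y^(-2)) · x^6    [power of a power]
= x^16    [quotient of powers; product of powers]

x^16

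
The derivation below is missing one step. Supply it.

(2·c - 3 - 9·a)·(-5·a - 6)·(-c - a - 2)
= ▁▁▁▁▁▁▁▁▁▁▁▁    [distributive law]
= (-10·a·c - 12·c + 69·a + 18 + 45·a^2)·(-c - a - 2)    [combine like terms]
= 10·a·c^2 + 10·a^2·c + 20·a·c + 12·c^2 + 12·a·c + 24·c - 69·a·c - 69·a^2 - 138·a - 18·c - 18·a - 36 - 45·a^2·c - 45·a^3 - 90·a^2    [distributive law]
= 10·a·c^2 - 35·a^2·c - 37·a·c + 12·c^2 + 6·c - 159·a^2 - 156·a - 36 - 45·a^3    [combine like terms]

After distributive law, the bracketed line is:

(-10·a·c - 12·c + 15·a + 18 + 45·a^2 + 54·a)·(-c - a - 2)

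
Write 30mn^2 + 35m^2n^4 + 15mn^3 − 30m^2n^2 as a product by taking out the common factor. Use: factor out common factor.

5mn^2(6 + 7mn^2 + 3n − 6m)

30mn^2 + 35m^2n^4 + 15mn^3 − 30m^2n^2
= 5(6mn^2 + 7m^2n^4 + 3mn^3 − 6m^2n^2)    [factor out 5]
= 5mn^2(6 + 7mn^2 + 3n − 6m)    [factor out mn^2]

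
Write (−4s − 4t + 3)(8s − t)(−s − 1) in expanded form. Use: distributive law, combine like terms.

(−4s − 4t + 3)(8s − t)(−s − 1)
= (−32s^2 + 4st − 32st + 4t^2 + 24s − 3t)(−s − 1)    [distributive law]
= (−32s^2 − 28st + 4t^2 + 24s − 3t)(−s − 1)    [combine like terms]
= 32s^3 + 32s^2 + 28s^2t + 28st − 4st^2 − 4t^2 − 24s^2 − 24s + 3st + 3t    [distributive law]
= 32s^3 + 8s^2 + 28s^2t + 31st − 4st^2 − 4t^2 − 24s + 3t    [combine like terms]

32s^3 + 8s^2 + 28s^2t + 31st − 4st^2 − 4t^2 − 24s + 3t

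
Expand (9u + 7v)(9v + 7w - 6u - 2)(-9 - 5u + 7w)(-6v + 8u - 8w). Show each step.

(9u + 7v)(9v + 7w - 6u - 2)(-9 - 5u + 7w)(-6v + 8u - 8w)
= (81uv + 63uw - 54u^2 - 18u + 63v^2 + 49vw - 42uv - 14v)(-9 - 5u + 7w)(-6v + 8u - 8w)    [distributive law]
= (39uv + 63uw - 54u^2 - 18u + 63v^2 + 49vw - 14v)(-9 - 5u + 7w)(-6v + 8u - 8w)    [combine like terms]
= (-351uv - 195u^2v + 273uvw - 567uw - 315u^2w + 441uw^2 + 486u^2 + 270u^3 - 378u^2w + 162u + 90u^2 - 126uw - 567v^2 - 315uv^2 + 441v^2w - 441vw - 245uvw + 343vw^2 + 126v + 70uv - 98vw)(-6v + 8u - 8w)    [distributive law]
= (-281uv - 195u^2v + 28uvw - 693uw - 693u^2w + 441uw^2 + 576u^2 + 270u^3 + 162u - 567v^2 - 315uv^2 + 441v^2w - 539vw + 343vw^2 + 126v)(-6v + 8u - 8w)    [combine like terms]
= 1686uv^2 - 2248u^2v + 2248uvw + 1170u^2v^2 - 1560u^3v + 1560u^2vw - 168uv^2w + 224u^2vw - 224uvw^2 + 4158uvw - 5544u^2w + 5544uw^2 + 4158u^2vw - 5544u^3w + 5544u^2w^2 - 2646uvw^2 + 3528u^2w^2 - 3528uw^3 - 3456u^2v + 4608u^3 - 4608u^2w - 1620u^3v + 2160u^4 - 2160u^3w - 972uv + 1296u^2 - 1296uw + 3402v^3 - 4536uv^2 + 4536v^2w + 1890uv^3 - 2520u^2v^2 + 2520uv^2w - 2646v^3w + 3528uv^2w - 3528v^2w^2 + 3234v^2w - 4312uvw + 4312vw^2 - 2058v^2w^2 + 2744uvw^2 - 2744vw^3 - 756v^2 + 1008uv - 1008vw    [distributive law]
= -2850uv^2 - 5704u^2v + 2094uvw - 1350u^2v^2 - 3180u^3v + 5942u^2vw + 5880uv^2w - 126uvw^2 - 10152u^2w + 5544uw^2 - 7704u^3w + 9072u^2w^2 - 3528uw^3 + 4608u^3 + 2160u^4 + 36uv + 1296u^2 - 1296uw + 3402v^3 + 7770v^2w + 1890uv^3 - 2646v^3w - 5586v^2w^2 + 4312vw^2 - 2744vw^3 - 756v^2 - 1008vw    [combine like terms]

-2850uv^2 - 5704u^2v + 2094uvw - 1350u^2v^2 - 3180u^3v + 5942u^2vw + 5880uv^2w - 126uvw^2 - 10152u^2w + 5544uw^2 - 7704u^3w + 9072u^2w^2 - 3528uw^3 + 4608u^3 + 2160u^4 + 36uv + 1296u^2 - 1296uw + 3402v^3 + 7770v^2w + 1890uv^3 - 2646v^3w - 5586v^2w^2 + 4312vw^2 - 2744vw^3 - 756v^2 - 1008vw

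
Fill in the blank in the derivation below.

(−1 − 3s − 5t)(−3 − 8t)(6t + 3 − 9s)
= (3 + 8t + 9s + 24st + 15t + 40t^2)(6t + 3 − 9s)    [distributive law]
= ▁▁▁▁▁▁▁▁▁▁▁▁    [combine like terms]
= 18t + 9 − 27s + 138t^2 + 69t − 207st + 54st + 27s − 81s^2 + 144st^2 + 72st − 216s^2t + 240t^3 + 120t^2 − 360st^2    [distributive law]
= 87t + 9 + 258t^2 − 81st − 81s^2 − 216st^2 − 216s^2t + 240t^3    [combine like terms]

By combine like terms:

(3 + 23t + 9s + 24st + 40t^2)(6t + 3 − 9s)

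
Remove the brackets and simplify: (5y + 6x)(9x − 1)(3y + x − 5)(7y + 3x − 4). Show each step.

945xy^3 + 1854x^2y^2 − 2321xy^2 + 999x^3y − 3504x^2y + 1277xy − 105y^3 + 235y^2 − 100y + 162x^4 − 1044x^3 + 1194x^2 − 120x

(5y + 6x)(9x − 1)(3y + x − 5)(7y + 3x − 4)
= (45xy − 5y + 54x^2 − 6x)(3y + x − 5)(7y + 3x − 4)    [distributive law]
= (135xy^2 + 45x^2y − 225xy − 15y^2 − 5xy + 25y + 162x^2y + 54x^3 − 270x^2 − 18xy − 6x^2 + 30x)(7y + 3x − 4)    [distributive law]
= (135xy^2 + 207x^2y − 248xy − 15y^2 + 25y + 54x^3 − 276x^2 + 30x)(7y + 3x − 4)    [combine like terms]
= 945xy^3 + 405x^2y^2 − 540xy^2 + 1449x^2y^2 + 621x^3y − 828x^2y − 1736xy^2 − 744x^2y + 992xy − 105y^3 − 45xy^2 + 60y^2 + 175y^2 + 75xy − 100y + 378x^3y + 162x^4 − 216x^3 − 1932x^2y − 828x^3 + 1104x^2 + 210xy + 90x^2 − 120x    [distributive law]
= 945xy^3 + 1854x^2y^2 − 2321xy^2 + 999x^3y − 3504x^2y + 1277xy − 105y^3 + 235y^2 − 100y + 162x^4 − 1044x^3 + 1194x^2 − 120x    [combine like terms]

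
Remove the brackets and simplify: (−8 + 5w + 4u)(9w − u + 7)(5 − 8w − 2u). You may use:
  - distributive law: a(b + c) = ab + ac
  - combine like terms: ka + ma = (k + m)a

(−8 + 5w + 4u)(9w − u + 7)(5 − 8w − 2u)
= (−72w + 8u − 56 + 45w^2 − 5uw + 35w + 36uw − 4u^2 + 28u)(5 − 8w − 2u)    [distributive law]
= (−37w + 36u − 56 + 45w^2 + 31uw − 4u^2)(5 − 8w − 2u)    [combine like terms]
= −185w + 296w^2 + 74uw + 180u − 288uw − 72u^2 − 280 + 448w + 112u + 225w^2 − 360w^3 − 90uw^2 + 155uw − 248uw^2 − 62u^2w − 20u^2 + 32u^2w + 8u^3    [distributive law]
= 263w + 521w^2 − 59uw + 292u − 92u^2 − 280 − 360w^3 − 338uw^2 − 30u^2w + 8u^3    [combine like terms]

263w + 521w^2 − 59uw + 292u − 92u^2 − 280 − 360w^3 − 338uw^2 − 30u^2w + 8u^3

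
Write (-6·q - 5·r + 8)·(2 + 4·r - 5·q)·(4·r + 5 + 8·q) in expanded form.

(-6·q - 5·r + 8)·(2 + 4·r - 5·q)·(4·r + 5 + 8·q)
= (-12·q - 24·q·r + 30·q^2 - 10·r - 20·r^2 + 25·q·r + 16 + 32·r - 40·q)·(4·r + 5 + 8·q)    [distributive law]
= (-52·q + q·r + 30·q^2 + 22·r - 20·r^2 + 16)·(4·r + 5 + 8·q)    [combine like terms]
= -208·q·r - 260·q - 416·q^2 + 4·q·r^2 + 5·q·r + 8·q^2·r + 120·q^2·r + 150·q^2 + 240·q^3 + 88·r^2 + 110·r + 176·q·r - 80·r^3 - 100·r^2 - 160·q·r^2 + 64·r + 80 + 128·q    [distributive law]
= -27·q·r - 132·q - 266·q^2 - 156·q·r^2 + 128·q^2·r + 240·q^3 - 12·r^2 + 174·r - 80·r^3 + 80    [combine like terms]

-27·q·r - 132·q - 266·q^2 - 156·q·r^2 + 128·q^2·r + 240·q^3 - 12·r^2 + 174·r - 80·r^3 + 80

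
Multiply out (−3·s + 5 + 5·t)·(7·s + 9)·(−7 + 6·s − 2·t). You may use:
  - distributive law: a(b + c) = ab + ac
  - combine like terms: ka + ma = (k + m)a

(−3·s + 5 + 5·t)·(7·s + 9)·(−7 + 6·s − 2·t)
= (−21·s^2 − 27·s + 35·s + 45 + 35·s·t + 45·t)·(−7 + 6·s − 2·t)    [distributive law]
= (−21·s^2 + 8·s + 45 + 35·s·t + 45·t)·(−7 + 6·s − 2·t)    [combine like terms]
= 147·s^2 − 126·s^3 + 42·s^2·t − 56·s + 48·s^2 − 16·s·t − 315 + 270·s − 90·t − 245·s·t + 210·s^2·t − 70·s·t^2 − 315·t + 270·s·t − 90·t^2    [distributive law]
= 195·s^2 − 126·s^3 + 252·s^2·t + 214·s + 9·s·t − 315 − 405·t − 70·s·t^2 − 90·t^2    [combine like terms]

195·s^2 − 126·s^3 + 252·s^2·t + 214·s + 9·s·t − 315 − 405·t − 70·s·t^2 − 90·t^2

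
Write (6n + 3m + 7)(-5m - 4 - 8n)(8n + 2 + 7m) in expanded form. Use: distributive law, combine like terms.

-768mn^2 - 1044mn - 498m^2n - 736n^2 - 384n - 384n^3 - 359m^2 - 105m^3 - 290m - 56

(6n + 3m + 7)(-5m - 4 - 8n)(8n + 2 + 7m)
= (-30mn - 24n - 48n^2 - 15m^2 - 12m - 24mn - 35m - 28 - 56n)(8n + 2 + 7m)    [distributive law]
= (-54mn - 80n - 48n^2 - 15m^2 - 47m - 28)(8n + 2 + 7m)    [combine like terms]
= -432mn^2 - 108mn - 378m^2n - 640n^2 - 160n - 560mn - 384n^3 - 96n^2 - 336mn^2 - 120m^2n - 30m^2 - 105m^3 - 376mn - 94m - 329m^2 - 224n - 56 - 196m    [distributive law]
= -768mn^2 - 1044mn - 498m^2n - 736n^2 - 384n - 384n^3 - 359m^2 - 105m^3 - 290m - 56    [combine like terms]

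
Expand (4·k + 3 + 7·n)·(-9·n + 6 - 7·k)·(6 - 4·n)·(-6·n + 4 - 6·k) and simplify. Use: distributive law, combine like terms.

(4·k + 3 + 7·n)·(-9·n + 6 - 7·k)·(6 - 4·n)·(-6·n + 4 - 6·k)
= (-36·k·n + 24·k - 28·k² - 27·n + 18 - 21·k - 63·n² + 42·n - 49·k·n)·(6 - 4·n)·(-6·n + 4 - 6·k)    [distributive law]
= (-85·k·n + 3·k - 28·k² + 15·n + 18 - 63·n²)·(6 - 4·n)·(-6·n + 4 - 6·k)    [combine like terms]
= (-510·k·n + 340·k·n² + 18·k - 12·k·n - 168·k² + 112·k²·n + 90·n - 60·n² + 108 - 72·n - 378·n² + 252·n³)·(-6·n + 4 - 6·k)    [distributive law]
= (-522·k·n + 340·k·n² + 18·k - 168·k² + 112·k²·n + 18·n - 438·n² + 108 + 252·n³)·(-6·n + 4 - 6·k)    [combine like terms]
= 3132·k·n² - 2088·k·n + 3132·k²·n - 2040·k·n³ + 1360·k·n² - 2040·k²·n² - 108·k·n + 72·k - 108·k² + 1008·k²·n - 672·k² + 1008·k³ - 672·k²·n² + 448·k²·n - 672·k³·n - 108·n² + 72·n - 108·k·n + 2628·n³ - 1752·n² + 2628·k·n² - 648·n + 432 - 648·k - 1512·n⁴ + 1008·n³ - 1512·k·n³    [distributive law]
= 7120·k·n² - 2304·k·n + 4588·k²·n - 3552·k·n³ - 2712·k²·n² - 576·k - 780·k² + 1008·k³ - 672·k³·n - 1860·n² - 576·n + 3636·n³ + 432 - 1512·n⁴    [combine like terms]

7120·k·n² - 2304·k·n + 4588·k²·n - 3552·k·n³ - 2712·k²·n² - 576·k - 780·k² + 1008·k³ - 672·k³·n - 1860·n² - 576·n + 3636·n³ + 432 - 1512·n⁴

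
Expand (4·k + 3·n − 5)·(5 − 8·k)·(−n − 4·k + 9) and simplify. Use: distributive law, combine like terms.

−336·k·n − 528·k² + 640·k + 128·k²·n + 128·k³ − 15·n² + 160·n + 24·k·n² − 225

(4·k + 3·n − 5)·(5 − 8·k)·(−n − 4·k + 9)
= (20·k − 32·k² + 15·n − 24·k·n − 25 + 40·k)·(−n − 4·k + 9)    [distributive law]
= (60·k − 32·k² + 15·n − 24·k·n − 25)·(−n − 4·k + 9)    [combine like terms]
= −60·k·n − 240·k² + 540·k + 32·k²·n + 128·k³ − 288·k² − 15·n² − 60·k·n + 135·n + 24·k·n² + 96·k²·n − 216·k·n + 25·n + 100·k − 225    [distributive law]
= −336·k·n − 528·k² + 640·k + 128·k²·n + 128·k³ − 15·n² + 160·n + 24·k·n² − 225    [combine like terms]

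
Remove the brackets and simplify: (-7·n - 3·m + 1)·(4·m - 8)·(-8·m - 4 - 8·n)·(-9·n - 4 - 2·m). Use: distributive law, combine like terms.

-3328·m^2·n^2 + 1424·m^2·n - 1504·m^3·n + 5040·m·n^2 + 2992·m·n - 2016·m·n^3 + 3232·n^2 + 352·n + 4032·n^3 - 32·m^3 - 192·m^4 + 800·m^2 + 128·m - 128

(-7·n - 3·m + 1)·(4·m - 8)·(-8·m - 4 - 8·n)·(-9·n - 4 - 2·m)
= (-28·m·n + 56·n - 12·m^2 + 24·m + 4·m - 8)·(-8·m - 4 - 8·n)·(-9·n - 4 - 2·m)    [distributive law]
= (-28·m·n + 56·n - 12·m^2 + 28·m - 8)·(-8·m - 4 - 8·n)·(-9·n - 4 - 2·m)    [combine like terms]
= (224·m^2·n + 112·m·n + 224·m·n^2 - 448·m·n - 224·n - 448·n^2 + 96·m^3 + 48·m^2 + 96·m^2·n - 224·m^2 - 112·m - 224·m·n + 64·m + 32 + 64·n)·(-9·n - 4 - 2·m)    [distributive law]
= (320·m^2·n - 560·m·n + 224·m·n^2 - 160·n - 448·n^2 + 96·m^3 - 176·m^2 - 48·m + 32)·(-9·n - 4 - 2·m)    [combine like terms]
= -2880·m^2·n^2 - 1280·m^2·n - 640·m^3·n + 5040·m·n^2 + 2240·m·n + 1120·m^2·n - 2016·m·n^3 - 896·m·n^2 - 448·m^2·n^2 + 1440·n^2 + 640·n + 320·m·n + 4032·n^3 + 1792·n^2 + 896·m·n^2 - 864·m^3·n - 384·m^3 - 192·m^4 + 1584·m^2·n + 704·m^2 + 352·m^3 + 432·m·n + 192·m + 96·m^2 - 288·n - 128 - 64·m    [distributive law]
= -3328·m^2·n^2 + 1424·m^2·n - 1504·m^3·n + 5040·m·n^2 + 2992·m·n - 2016·m·n^3 + 3232·n^2 + 352·n + 4032·n^3 - 32·m^3 - 192·m^4 + 800·m^2 + 128·m - 128    [combine like terms]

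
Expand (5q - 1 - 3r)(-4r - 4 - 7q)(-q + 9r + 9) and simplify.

-316q²r - 3qr² - 124qr - 302q² - 121q + 35q³ + 252r² + 180r + 36 + 108r³

(5q - 1 - 3r)(-4r - 4 - 7q)(-q + 9r + 9)
= (-20qr - 20q - 35q² + 4r + 4 + 7q + 12r² + 12r + 21qr)(-q + 9r + 9)    [distributive law]
= (qr - 13q - 35q² + 16r + 4 + 12r²)(-q + 9r + 9)    [combine like terms]
= -q²r + 9qr² + 9qr + 13q² - 117qr - 117q + 35q³ - 315q²r - 315q² - 16qr + 144r² + 144r - 4q + 36r + 36 - 12qr² + 108r³ + 108r²    [distributive law]
= -316q²r - 3qr² - 124qr - 302q² - 121q + 35q³ + 252r² + 180r + 36 + 108r³    [combine like terms]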